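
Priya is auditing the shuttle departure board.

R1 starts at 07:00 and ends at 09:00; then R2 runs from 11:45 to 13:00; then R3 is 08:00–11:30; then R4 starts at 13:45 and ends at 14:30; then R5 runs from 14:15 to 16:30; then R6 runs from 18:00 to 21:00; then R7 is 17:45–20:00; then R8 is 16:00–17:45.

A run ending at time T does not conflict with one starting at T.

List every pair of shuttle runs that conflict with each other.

R1 & R3, R4 & R5, R5 & R8, R6 & R7

Sorted by start: R1, R3, R2, R4, R5, R8, R7, R6.
R3 starts before R1 ends → R1 and R3 overlap.
R2 starts after R1 ends, so nothing later overlaps R1 either.
R2 starts after R3 ends, so nothing later overlaps R3 either.
R4 starts after R2 ends, so nothing later overlaps R2 either.
R5 starts before R4 ends → R4 and R5 overlap.
R8 starts after R4 ends, so nothing later overlaps R4 either.
R8 starts before R5 ends → R5 and R8 overlap.
R7 starts after R5 ends, so nothing later overlaps R5 either.
R7 starts exactly when R8 ends (back-to-back, no overlap), so nothing later overlaps R8 either.
R6 starts before R7 ends → R7 and R6 overlap.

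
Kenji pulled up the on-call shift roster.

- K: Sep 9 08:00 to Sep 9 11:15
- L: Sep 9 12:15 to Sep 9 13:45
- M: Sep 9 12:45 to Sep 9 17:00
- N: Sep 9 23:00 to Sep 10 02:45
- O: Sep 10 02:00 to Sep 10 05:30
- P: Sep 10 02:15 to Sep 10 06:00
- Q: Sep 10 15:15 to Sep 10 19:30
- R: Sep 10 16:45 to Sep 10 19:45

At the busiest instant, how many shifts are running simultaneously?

Sweep the timeline, counting +1 at each start and −1 at each end (ends before starts at a tie):
Sep 9 08:00 start K → 1
Sep 9 11:15 end K → 0
Sep 9 12:15 start L → 1
Sep 9 12:45 start M → 2
Sep 9 13:45 end L → 1
Sep 9 17:00 end M → 0
Sep 9 23:00 start N → 1
Sep 10 02:00 start O → 2
Sep 10 02:15 start P → 3
Sep 10 02:45 end N → 2
Sep 10 05:30 end O → 1
Sep 10 06:00 end P → 0
Sep 10 15:15 start Q → 1
Sep 10 16:45 start R → 2
Sep 10 19:30 end Q → 1
Sep 10 19:45 end R → 0
Peak is 3, at Sep 10 02:15 (N, O, P).

3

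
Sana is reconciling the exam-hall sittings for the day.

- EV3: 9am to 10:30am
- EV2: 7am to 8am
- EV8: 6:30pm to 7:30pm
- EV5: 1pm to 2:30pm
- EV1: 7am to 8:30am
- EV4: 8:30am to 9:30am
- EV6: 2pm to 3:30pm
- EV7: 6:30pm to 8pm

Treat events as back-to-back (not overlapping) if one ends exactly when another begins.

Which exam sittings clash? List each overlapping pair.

Sorted by start: EV1, EV2, EV4, EV3, EV5, EV6, EV7, EV8.
EV2 starts before EV1 ends → EV1 and EV2 overlap.
EV4 starts exactly when EV1 ends (back-to-back, no overlap); EV1 is clear from here.
EV4 starts after EV2 ends; EV2 is clear from here.
EV3 starts before EV4 ends → EV4 and EV3 overlap.
EV5 starts after EV4 ends; EV4 is clear from here.
EV5 starts after EV3 ends; EV3 is clear from here.
EV6 starts before EV5 ends → EV5 and EV6 overlap.
EV7 starts after EV5 ends; EV5 is clear from here.
EV7 starts after EV6 ends; EV6 is clear from here.
EV8 starts before EV7 ends → EV7 and EV8 overlap.

EV1 & EV2, EV3 & EV4, EV5 & EV6, EV7 & EV8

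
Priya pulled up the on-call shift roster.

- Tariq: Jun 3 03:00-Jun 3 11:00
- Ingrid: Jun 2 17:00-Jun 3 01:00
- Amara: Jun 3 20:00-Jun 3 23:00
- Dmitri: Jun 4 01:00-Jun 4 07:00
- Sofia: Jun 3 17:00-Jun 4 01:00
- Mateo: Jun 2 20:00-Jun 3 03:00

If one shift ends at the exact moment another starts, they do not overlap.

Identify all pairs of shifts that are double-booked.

Sorted by start: Ingrid, Mateo, Tariq, Sofia, Amara, Dmitri.
Mateo starts before Ingrid ends → Ingrid and Mateo overlap.
Tariq starts after Ingrid ends, so Ingrid has no further overlaps.
Tariq starts exactly when Mateo ends (back-to-back, no overlap), so Mateo has no further overlaps.
Sofia starts after Tariq ends, so Tariq has no further overlaps.
Amara starts before Sofia ends → Sofia and Amara overlap.
Dmitri starts exactly when Sofia ends (back-to-back, no overlap).
Dmitri starts after Amara ends.

Amara & Sofia, Ingrid & Mateo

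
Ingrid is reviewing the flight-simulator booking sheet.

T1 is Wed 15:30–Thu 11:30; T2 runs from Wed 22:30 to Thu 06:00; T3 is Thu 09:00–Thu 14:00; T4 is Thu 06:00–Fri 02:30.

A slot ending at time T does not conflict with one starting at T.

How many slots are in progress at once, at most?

Sweep the timeline, counting +1 at each start and −1 at each end (ends before starts at a tie):
Wed 15:30 start T1 → 1
Wed 22:30 start T2 → 2
Thu 06:00 end T2 → 1
Thu 06:00 start T4 → 2
Thu 09:00 start T3 → 3
Thu 11:30 end T1 → 2
Thu 14:00 end T3 → 1
Fri 02:30 end T4 → 0
Peak is 3, at Thu 09:00 (T1, T3, T4).

3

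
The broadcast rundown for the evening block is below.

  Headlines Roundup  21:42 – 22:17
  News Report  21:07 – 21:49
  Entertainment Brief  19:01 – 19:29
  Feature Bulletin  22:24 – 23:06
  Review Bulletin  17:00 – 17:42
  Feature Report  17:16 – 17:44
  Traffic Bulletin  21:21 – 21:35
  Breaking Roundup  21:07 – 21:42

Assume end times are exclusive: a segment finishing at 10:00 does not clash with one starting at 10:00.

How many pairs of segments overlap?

5

Two intervals overlap when each starts before the other ends.
Sorted by start: Review Bulletin, Feature Report, Entertainment Brief, News Report, Breaking Roundup, Traffic Bulletin, Headlines Roundup, Feature Bulletin.
Feature Report starts before Review Bulletin ends → Review Bulletin and Feature Report overlap.
Entertainment Brief starts after Review Bulletin ends, so nothing later overlaps Review Bulletin either.
Entertainment Brief starts after Feature Report ends, so nothing later overlaps Feature Report either.
News Report starts after Entertainment Brief ends, so nothing later overlaps Entertainment Brief either.
Breaking Roundup starts before News Report ends → News Report and Breaking Roundup overlap.
Traffic Bulletin starts before News Report ends → News Report and Traffic Bulletin overlap.
Headlines Roundup starts before News Report ends → News Report and Headlines Roundup overlap.
Feature Bulletin starts after News Report ends.
Traffic Bulletin starts before Breaking Roundup ends → Breaking Roundup and Traffic Bulletin overlap.
Headlines Roundup starts exactly when Breaking Roundup ends (back-to-back, no overlap), so nothing later overlaps Breaking Roundup either.
Headlines Roundup starts after Traffic Bulletin ends, so nothing later overlaps Traffic Bulletin either.
Feature Bulletin starts after Headlines Roundup ends.
Overlapping pairs: Breaking Roundup & News Report, Breaking Roundup & Traffic Bulletin, Feature Report & Review Bulletin, Headlines Roundup & News Report, News Report & Traffic Bulletin — 5 in total.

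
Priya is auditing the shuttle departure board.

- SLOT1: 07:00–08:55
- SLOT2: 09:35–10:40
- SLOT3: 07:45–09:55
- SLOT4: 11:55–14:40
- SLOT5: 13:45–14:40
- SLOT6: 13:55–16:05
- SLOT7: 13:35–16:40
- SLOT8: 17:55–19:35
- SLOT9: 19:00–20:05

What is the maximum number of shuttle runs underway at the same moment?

4

Walk through starts and ends in time order (an end at T is processed before a start at T):
07:00 start SLOT1 → 1
07:45 start SLOT3 → 2
08:55 end SLOT1 → 1
09:35 start SLOT2 → 2
09:55 end SLOT3 → 1
10:40 end SLOT2 → 0
11:55 start SLOT4 → 1
13:35 start SLOT7 → 2
13:45 start SLOT5 → 3
13:55 start SLOT6 → 4
14:40 end SLOT4 → 3
14:40 end SLOT5 → 2
16:05 end SLOT6 → 1
16:40 end SLOT7 → 0
17:55 start SLOT8 → 1
19:00 start SLOT9 → 2
19:35 end SLOT8 → 1
20:05 end SLOT9 → 0
Peak is 4, at 13:55 (SLOT4, SLOT5, SLOT6, SLOT7).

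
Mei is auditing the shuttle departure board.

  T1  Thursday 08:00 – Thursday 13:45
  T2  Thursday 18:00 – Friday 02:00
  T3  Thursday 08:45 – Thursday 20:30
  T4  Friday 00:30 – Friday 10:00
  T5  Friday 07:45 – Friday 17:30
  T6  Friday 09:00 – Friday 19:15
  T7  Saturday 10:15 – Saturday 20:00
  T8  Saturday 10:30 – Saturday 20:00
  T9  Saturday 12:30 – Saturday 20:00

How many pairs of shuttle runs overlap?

9

Sorted by start: T1, T3, T2, T4, T5, T6, T7, T8, T9.
T3 starts before T1 ends → T1 and T3 overlap.
T2 starts after T1 ends — done with T1.
T2 starts before T3 ends → T3 and T2 overlap.
T4 starts after T3 ends — done with T3.
T4 starts before T2 ends → T2 and T4 overlap.
T5 starts after T2 ends — done with T2.
T5 starts before T4 ends → T4 and T5 overlap.
T6 starts before T4 ends → T4 and T6 overlap.
T7 starts after T4 ends — done with T4.
T6 starts before T5 ends → T5 and T6 overlap.
T7 starts after T5 ends — done with T5.
T7 starts after T6 ends — done with T6.
T8 starts before T7 ends → T7 and T8 overlap.
T9 starts before T7 ends → T7 and T9 overlap.
T9 starts before T8 ends → T8 and T9 overlap.
Overlapping pairs: T1 & T3, T2 & T3, T2 & T4, T4 & T5, T4 & T6, T5 & T6, T7 & T8, T7 & T9, T8 & T9 — 9 in total.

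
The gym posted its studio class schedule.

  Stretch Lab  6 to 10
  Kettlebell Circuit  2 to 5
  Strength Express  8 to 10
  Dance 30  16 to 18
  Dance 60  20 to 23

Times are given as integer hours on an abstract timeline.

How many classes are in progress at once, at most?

2

Sort all start/end points and keep a running count:
2 start Kettlebell Circuit → 1
5 end Kettlebell Circuit → 0
6 start Stretch Lab → 1
8 start Strength Express → 2
10 end Strength Express → 1
10 end Stretch Lab → 0
16 start Dance 30 → 1
18 end Dance 30 → 0
20 start Dance 60 → 1
23 end Dance 60 → 0
Peak is 2, at 8 (Strength Express, Stretch Lab).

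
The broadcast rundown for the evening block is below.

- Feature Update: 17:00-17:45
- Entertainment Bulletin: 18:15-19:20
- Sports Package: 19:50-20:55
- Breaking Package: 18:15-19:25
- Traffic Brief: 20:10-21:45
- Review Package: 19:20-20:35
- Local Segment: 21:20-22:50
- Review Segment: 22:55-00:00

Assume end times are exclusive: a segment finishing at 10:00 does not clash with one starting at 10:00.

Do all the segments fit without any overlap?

Sorted by start: Feature Update, Entertainment Bulletin, Breaking Package, Review Package, Sports Package, Traffic Brief, Local Segment, Review Segment.
Entertainment Bulletin starts after Feature Update ends, so nothing later overlaps Feature Update either.
Breaking Package starts before Entertainment Bulletin ends → Entertainment Bulletin and Breaking Package overlap.
That's a conflict, so the schedule is not conflict-free.

No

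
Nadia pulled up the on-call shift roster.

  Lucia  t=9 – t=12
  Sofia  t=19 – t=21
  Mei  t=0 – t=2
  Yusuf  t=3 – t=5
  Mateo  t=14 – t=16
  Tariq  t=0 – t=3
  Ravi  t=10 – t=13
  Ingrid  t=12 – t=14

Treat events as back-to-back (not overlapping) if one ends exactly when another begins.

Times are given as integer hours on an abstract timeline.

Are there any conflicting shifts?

Sorted by start: Tariq, Mei, Yusuf, Lucia, Ravi, Ingrid, Mateo, Sofia.
Mei starts before Tariq ends → Tariq and Mei overlap.
That's a conflict, so the schedule is not conflict-free.

Yes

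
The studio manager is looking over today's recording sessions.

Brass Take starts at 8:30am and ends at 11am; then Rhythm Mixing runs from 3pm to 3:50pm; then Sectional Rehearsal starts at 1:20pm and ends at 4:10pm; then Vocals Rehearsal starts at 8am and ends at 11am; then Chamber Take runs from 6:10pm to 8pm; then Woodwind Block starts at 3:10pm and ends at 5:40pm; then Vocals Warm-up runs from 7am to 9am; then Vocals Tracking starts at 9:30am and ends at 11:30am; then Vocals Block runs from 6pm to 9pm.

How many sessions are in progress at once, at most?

3

Sort all start/end points and keep a running count:
7am start Vocals Warm-up → 1
8am start Vocals Rehearsal → 2
8:30am start Brass Take → 3
9am end Vocals Warm-up → 2
9:30am start Vocals Tracking → 3
11am end Brass Take → 2
11am end Vocals Rehearsal → 1
11:30am end Vocals Tracking → 0
1:20pm start Sectional Rehearsal → 1
3pm start Rhythm Mixing → 2
3:10pm start Woodwind Block → 3
3:50pm end Rhythm Mixing → 2
4:10pm end Sectional Rehearsal → 1
5:40pm end Woodwind Block → 0
6pm start Vocals Block → 1
6:10pm start Chamber Take → 2
8pm end Chamber Take → 1
9pm end Vocals Block → 0
Peak is 3, at 8:30am (Brass Take, Vocals Rehearsal, Vocals Warm-up).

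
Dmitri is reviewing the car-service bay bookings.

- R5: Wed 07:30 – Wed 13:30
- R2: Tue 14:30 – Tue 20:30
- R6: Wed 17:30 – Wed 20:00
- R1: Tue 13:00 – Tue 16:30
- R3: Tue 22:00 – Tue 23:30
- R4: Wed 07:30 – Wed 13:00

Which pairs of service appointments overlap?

R1 & R2, R4 & R5

Two intervals overlap when each starts before the other ends.
Sorted by start: R1, R2, R3, R4, R5, R6.
R2 starts before R1 ends → R1 and R2 overlap.
R3 starts after R1 ends, so nothing later overlaps R1 either.
R3 starts after R2 ends, so nothing later overlaps R2 either.
R4 starts after R3 ends, so nothing later overlaps R3 either.
R5 starts before R4 ends → R4 and R5 overlap.
R6 starts after R4 ends.
R6 starts after R5 ends.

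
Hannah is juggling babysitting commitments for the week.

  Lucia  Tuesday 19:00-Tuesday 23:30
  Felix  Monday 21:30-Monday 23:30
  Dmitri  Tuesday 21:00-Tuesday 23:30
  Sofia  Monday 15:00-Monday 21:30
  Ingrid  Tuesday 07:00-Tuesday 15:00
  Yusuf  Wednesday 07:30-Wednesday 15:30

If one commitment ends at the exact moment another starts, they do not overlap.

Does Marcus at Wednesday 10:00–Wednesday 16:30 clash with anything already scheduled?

Sofia: ends Monday 21:30 at or before Marcus starts Wednesday 10:00 → clear.
Felix: ends Monday 23:30 at or before Marcus starts Wednesday 10:00 → clear.
Ingrid: ends Tuesday 15:00 at or before Marcus starts Wednesday 10:00 → clear.
Lucia: ends Tuesday 23:30 at or before Marcus starts Wednesday 10:00 → clear.
Dmitri: ends Tuesday 23:30 at or before Marcus starts Wednesday 10:00 → clear.
Yusuf: starts Wednesday 07:30 before Marcus ends Wednesday 16:30, and ends Wednesday 15:30 after Marcus starts Wednesday 10:00 → overlap.
Marcus overlaps Yusuf.

Yes — it overlaps Yusuf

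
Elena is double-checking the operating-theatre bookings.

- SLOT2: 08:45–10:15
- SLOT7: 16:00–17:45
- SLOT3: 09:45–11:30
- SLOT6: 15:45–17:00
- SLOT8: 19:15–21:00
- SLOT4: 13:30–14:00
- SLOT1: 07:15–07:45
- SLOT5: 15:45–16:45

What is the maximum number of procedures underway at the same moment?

3

Sort all start/end points and keep a running count:
07:15 start SLOT1 → 1
07:45 end SLOT1 → 0
08:45 start SLOT2 → 1
09:45 start SLOT3 → 2
10:15 end SLOT2 → 1
11:30 end SLOT3 → 0
13:30 start SLOT4 → 1
14:00 end SLOT4 → 0
15:45 start SLOT5 → 1
15:45 start SLOT6 → 2
16:00 start SLOT7 → 3
16:45 end SLOT5 → 2
17:00 end SLOT6 → 1
17:45 end SLOT7 → 0
19:15 start SLOT8 → 1
21:00 end SLOT8 → 0
Peak is 3, at 16:00 (SLOT5, SLOT6, SLOT7).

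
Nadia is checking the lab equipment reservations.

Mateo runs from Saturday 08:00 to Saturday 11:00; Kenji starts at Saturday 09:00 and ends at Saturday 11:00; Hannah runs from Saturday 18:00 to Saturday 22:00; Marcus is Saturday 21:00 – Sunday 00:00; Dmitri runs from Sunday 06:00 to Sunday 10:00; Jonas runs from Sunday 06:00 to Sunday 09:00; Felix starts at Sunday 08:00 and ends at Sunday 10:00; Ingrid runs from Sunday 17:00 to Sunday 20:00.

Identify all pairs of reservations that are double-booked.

Sorted by start: Mateo, Kenji, Hannah, Marcus, Dmitri, Jonas, Felix, Ingrid.
Kenji starts before Mateo ends → Mateo and Kenji overlap.
Hannah starts after Mateo ends; Mateo is clear from here.
Hannah starts after Kenji ends; Kenji is clear from here.
Marcus starts before Hannah ends → Hannah and Marcus overlap.
Dmitri starts after Hannah ends; Hannah is clear from here.
Dmitri starts after Marcus ends; Marcus is clear from here.
Jonas starts before Dmitri ends → Dmitri and Jonas overlap.
Felix starts before Dmitri ends → Dmitri and Felix overlap.
Ingrid starts after Dmitri ends.
Felix starts before Jonas ends → Jonas and Felix overlap.
Ingrid starts after Jonas ends.
Ingrid starts after Felix ends.

Dmitri & Felix, Dmitri & Jonas, Felix & Jonas, Hannah & Marcus, Kenji & Mateo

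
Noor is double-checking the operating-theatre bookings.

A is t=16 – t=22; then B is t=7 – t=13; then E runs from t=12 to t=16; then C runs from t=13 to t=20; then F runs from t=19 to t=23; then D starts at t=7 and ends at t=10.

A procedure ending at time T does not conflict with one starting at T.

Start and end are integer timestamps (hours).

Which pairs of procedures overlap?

Two intervals overlap when each starts before the other ends.
Sorted by start: B, D, E, C, A, F.
D starts before B ends → B and D overlap.
E starts before B ends → B and E overlap.
C starts exactly when B ends (back-to-back, no overlap); B is clear from here.
E starts after D ends; D is clear from here.
C starts before E ends → E and C overlap.
A starts exactly when E ends (back-to-back, no overlap); E is clear from here.
A starts before C ends → C and A overlap.
F starts before C ends → C and F overlap.
F starts before A ends → A and F overlap.

A & C, A & F, B & D, B & E, C & E, C & F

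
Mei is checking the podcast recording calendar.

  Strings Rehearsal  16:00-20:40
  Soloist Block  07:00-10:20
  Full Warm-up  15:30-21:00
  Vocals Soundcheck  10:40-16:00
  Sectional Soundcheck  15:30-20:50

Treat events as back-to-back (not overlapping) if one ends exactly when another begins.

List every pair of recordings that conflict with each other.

Sorted by start: Soloist Block, Vocals Soundcheck, Full Warm-up, Sectional Soundcheck, Strings Rehearsal.
Vocals Soundcheck starts after Soloist Block ends — done with Soloist Block.
Full Warm-up starts before Vocals Soundcheck ends → Vocals Soundcheck and Full Warm-up overlap.
Sectional Soundcheck starts before Vocals Soundcheck ends → Vocals Soundcheck and Sectional Soundcheck overlap.
Strings Rehearsal starts exactly when Vocals Soundcheck ends (back-to-back, no overlap).
Sectional Soundcheck starts before Full Warm-up ends → Full Warm-up and Sectional Soundcheck overlap.
Strings Rehearsal starts before Full Warm-up ends → Full Warm-up and Strings Rehearsal overlap.
Strings Rehearsal starts before Sectional Soundcheck ends → Sectional Soundcheck and Strings Rehearsal overlap.

Full Warm-up & Sectional Soundcheck, Full Warm-up & Strings Rehearsal, Full Warm-up & Vocals Soundcheck, Sectional Soundcheck & Strings Rehearsal, Sectional Soundcheck & Vocals Soundcheck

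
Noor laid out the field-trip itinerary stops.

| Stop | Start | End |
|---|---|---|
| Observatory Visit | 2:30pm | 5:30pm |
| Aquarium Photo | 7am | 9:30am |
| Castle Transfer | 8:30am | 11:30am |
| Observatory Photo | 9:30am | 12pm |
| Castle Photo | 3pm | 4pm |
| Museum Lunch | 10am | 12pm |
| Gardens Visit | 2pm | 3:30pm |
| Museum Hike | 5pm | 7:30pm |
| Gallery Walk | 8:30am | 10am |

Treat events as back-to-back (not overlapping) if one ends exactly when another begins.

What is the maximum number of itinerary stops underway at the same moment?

Walk through starts and ends in time order (an end at T is processed before a start at T):
7am start Aquarium Photo → 1
8:30am start Castle Transfer → 2
8:30am start Gallery Walk → 3
9:30am end Aquarium Photo → 2
9:30am start Observatory Photo → 3
10am end Gallery Walk → 2
10am start Museum Lunch → 3
11:30am end Castle Transfer → 2
12pm end Museum Lunch → 1
12pm end Observatory Photo → 0
2pm start Gardens Visit → 1
2:30pm start Observatory Visit → 2
3pm start Castle Photo → 3
3:30pm end Gardens Visit → 2
4pm end Castle Photo → 1
5pm start Museum Hike → 2
5:30pm end Observatory Visit → 1
7:30pm end Museum Hike → 0
Peak is 3, at 8:30am (Aquarium Photo, Castle Transfer, Gallery Walk).

3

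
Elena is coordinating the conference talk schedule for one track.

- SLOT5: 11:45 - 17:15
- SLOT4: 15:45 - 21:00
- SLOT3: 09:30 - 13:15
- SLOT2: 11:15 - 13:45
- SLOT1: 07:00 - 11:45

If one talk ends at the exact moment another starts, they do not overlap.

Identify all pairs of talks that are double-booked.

SLOT1 & SLOT2, SLOT1 & SLOT3, SLOT2 & SLOT3, SLOT2 & SLOT5, SLOT3 & SLOT5, SLOT4 & SLOT5

Two intervals overlap when each starts before the other ends.
Sorted by start: SLOT1, SLOT3, SLOT2, SLOT5, SLOT4.
SLOT3 starts before SLOT1 ends → SLOT1 and SLOT3 overlap.
SLOT2 starts before SLOT1 ends → SLOT1 and SLOT2 overlap.
SLOT5 starts exactly when SLOT1 ends (back-to-back, no overlap), so SLOT1 has no further overlaps.
SLOT2 starts before SLOT3 ends → SLOT3 and SLOT2 overlap.
SLOT5 starts before SLOT3 ends → SLOT3 and SLOT5 overlap.
SLOT4 starts after SLOT3 ends.
SLOT5 starts before SLOT2 ends → SLOT2 and SLOT5 overlap.
SLOT4 starts after SLOT2 ends.
SLOT4 starts before SLOT5 ends → SLOT5 and SLOT4 overlap.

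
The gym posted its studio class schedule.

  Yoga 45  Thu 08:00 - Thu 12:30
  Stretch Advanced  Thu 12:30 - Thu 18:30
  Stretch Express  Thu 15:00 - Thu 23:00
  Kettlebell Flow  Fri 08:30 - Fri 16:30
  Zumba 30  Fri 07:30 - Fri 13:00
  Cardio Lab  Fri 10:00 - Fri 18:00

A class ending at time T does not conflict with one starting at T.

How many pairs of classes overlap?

Check each pair: they overlap iff neither finishes before the other starts.
Sorted by start: Yoga 45, Stretch Advanced, Stretch Express, Zumba 30, Kettlebell Flow, Cardio Lab.
Stretch Advanced starts exactly when Yoga 45 ends (back-to-back, no overlap); Yoga 45 is clear from here.
Stretch Express starts before Stretch Advanced ends → Stretch Advanced and Stretch Express overlap.
Zumba 30 starts after Stretch Advanced ends; Stretch Advanced is clear from here.
Zumba 30 starts after Stretch Express ends; Stretch Express is clear from here.
Kettlebell Flow starts before Zumba 30 ends → Zumba 30 and Kettlebell Flow overlap.
Cardio Lab starts before Zumba 30 ends → Zumba 30 and Cardio Lab overlap.
Cardio Lab starts before Kettlebell Flow ends → Kettlebell Flow and Cardio Lab overlap.
Overlapping pairs: Cardio Lab & Kettlebell Flow, Cardio Lab & Zumba 30, Kettlebell Flow & Zumba 30, Stretch Advanced & Stretch Express — 4 in total.

4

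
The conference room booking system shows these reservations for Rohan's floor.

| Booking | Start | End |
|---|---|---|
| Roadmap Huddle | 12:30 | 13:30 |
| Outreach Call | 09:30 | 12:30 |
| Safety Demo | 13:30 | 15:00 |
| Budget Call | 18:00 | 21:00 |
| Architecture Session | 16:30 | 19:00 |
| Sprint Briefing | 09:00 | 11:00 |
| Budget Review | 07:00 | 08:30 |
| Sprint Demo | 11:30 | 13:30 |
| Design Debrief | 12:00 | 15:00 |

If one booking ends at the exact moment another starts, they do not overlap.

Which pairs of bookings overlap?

Architecture Session & Budget Call, Design Debrief & Outreach Call, Design Debrief & Roadmap Huddle, Design Debrief & Safety Demo, Design Debrief & Sprint Demo, Outreach Call & Sprint Briefing, Outreach Call & Sprint Demo, Roadmap Huddle & Sprint Demo

Sorted by start: Budget Review, Sprint Briefing, Outreach Call, Sprint Demo, Design Debrief, Roadmap Huddle, Safety Demo, Architecture Session, Budget Call.
Sprint Briefing starts after Budget Review ends, so nothing later overlaps Budget Review either.
Outreach Call starts before Sprint Briefing ends → Sprint Briefing and Outreach Call overlap.
Sprint Demo starts after Sprint Briefing ends, so nothing later overlaps Sprint Briefing either.
Sprint Demo starts before Outreach Call ends → Outreach Call and Sprint Demo overlap.
Design Debrief starts before Outreach Call ends → Outreach Call and Design Debrief overlap.
Roadmap Huddle starts exactly when Outreach Call ends (back-to-back, no overlap), so nothing later overlaps Outreach Call either.
Design Debrief starts before Sprint Demo ends → Sprint Demo and Design Debrief overlap.
Roadmap Huddle starts before Sprint Demo ends → Sprint Demo and Roadmap Huddle overlap.
Safety Demo starts exactly when Sprint Demo ends (back-to-back, no overlap), so nothing later overlaps Sprint Demo either.
Roadmap Huddle starts before Design Debrief ends → Design Debrief and Roadmap Huddle overlap.
Safety Demo starts before Design Debrief ends → Design Debrief and Safety Demo overlap.
Architecture Session starts after Design Debrief ends, so nothing later overlaps Design Debrief either.
Safety Demo starts exactly when Roadmap Huddle ends (back-to-back, no overlap), so nothing later overlaps Roadmap Huddle either.
Architecture Session starts after Safety Demo ends, so nothing later overlaps Safety Demo either.
Budget Call starts before Architecture Session ends → Architecture Session and Budget Call overlap.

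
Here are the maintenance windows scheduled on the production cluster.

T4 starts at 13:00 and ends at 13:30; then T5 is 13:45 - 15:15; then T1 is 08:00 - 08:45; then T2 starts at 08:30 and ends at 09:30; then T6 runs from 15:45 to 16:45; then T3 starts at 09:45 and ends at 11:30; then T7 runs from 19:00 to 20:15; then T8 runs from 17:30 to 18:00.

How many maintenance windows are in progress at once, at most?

Sort all start/end points and keep a running count:
08:00 start T1 → 1
08:30 start T2 → 2
08:45 end T1 → 1
09:30 end T2 → 0
09:45 start T3 → 1
11:30 end T3 → 0
13:00 start T4 → 1
13:30 end T4 → 0
13:45 start T5 → 1
15:15 end T5 → 0
15:45 start T6 → 1
16:45 end T6 → 0
17:30 start T8 → 1
18:00 end T8 → 0
19:00 start T7 → 1
20:15 end T7 → 0
Peak is 2, at 08:30 (T1, T2).

2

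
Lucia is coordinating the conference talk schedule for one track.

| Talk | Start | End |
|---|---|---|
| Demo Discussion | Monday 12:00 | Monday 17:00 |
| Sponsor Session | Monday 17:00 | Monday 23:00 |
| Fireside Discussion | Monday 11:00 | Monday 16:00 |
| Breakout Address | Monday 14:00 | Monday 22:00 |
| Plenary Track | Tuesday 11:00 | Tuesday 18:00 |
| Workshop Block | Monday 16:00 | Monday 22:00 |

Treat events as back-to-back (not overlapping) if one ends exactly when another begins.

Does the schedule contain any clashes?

Yes

Sorted by start: Fireside Discussion, Demo Discussion, Breakout Address, Workshop Block, Sponsor Session, Plenary Track.
Demo Discussion starts before Fireside Discussion ends → Fireside Discussion and Demo Discussion overlap.
That's a conflict, so the schedule is not conflict-free.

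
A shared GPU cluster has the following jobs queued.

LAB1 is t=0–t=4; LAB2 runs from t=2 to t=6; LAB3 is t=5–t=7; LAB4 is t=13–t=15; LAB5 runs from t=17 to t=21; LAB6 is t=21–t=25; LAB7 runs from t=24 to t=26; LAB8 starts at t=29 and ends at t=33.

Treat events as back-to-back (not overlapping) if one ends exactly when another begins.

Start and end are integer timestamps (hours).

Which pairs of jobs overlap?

LAB1 & LAB2, LAB2 & LAB3, LAB6 & LAB7

Sorted by start: LAB1, LAB2, LAB3, LAB4, LAB5, LAB6, LAB7, LAB8.
LAB2 starts before LAB1 ends → LAB1 and LAB2 overlap.
LAB3 starts after LAB1 ends; LAB1 is clear from here.
LAB3 starts before LAB2 ends → LAB2 and LAB3 overlap.
LAB4 starts after LAB2 ends; LAB2 is clear from here.
LAB4 starts after LAB3 ends; LAB3 is clear from here.
LAB5 starts after LAB4 ends; LAB4 is clear from here.
LAB6 starts exactly when LAB5 ends (back-to-back, no overlap); LAB5 is clear from here.
LAB7 starts before LAB6 ends → LAB6 and LAB7 overlap.
LAB8 starts after LAB6 ends.
LAB8 starts after LAB7 ends.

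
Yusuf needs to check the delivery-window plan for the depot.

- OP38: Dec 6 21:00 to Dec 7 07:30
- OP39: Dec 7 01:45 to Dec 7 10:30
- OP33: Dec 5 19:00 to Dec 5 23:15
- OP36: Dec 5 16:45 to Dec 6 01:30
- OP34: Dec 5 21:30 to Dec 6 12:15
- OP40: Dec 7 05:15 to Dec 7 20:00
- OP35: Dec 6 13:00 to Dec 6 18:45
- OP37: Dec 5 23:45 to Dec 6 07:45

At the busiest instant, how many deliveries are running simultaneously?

Walk through starts and ends in time order (an end at T is processed before a start at T):
Dec 5 16:45 start OP36 → 1
Dec 5 19:00 start OP33 → 2
Dec 5 21:30 start OP34 → 3
Dec 5 23:15 end OP33 → 2
Dec 5 23:45 start OP37 → 3
Dec 6 01:30 end OP36 → 2
Dec 6 07:45 end OP37 → 1
Dec 6 12:15 end OP34 → 0
Dec 6 13:00 start OP35 → 1
Dec 6 18:45 end OP35 → 0
Dec 6 21:00 start OP38 → 1
Dec 7 01:45 start OP39 → 2
Dec 7 05:15 start OP40 → 3
Dec 7 07:30 end OP38 → 2
Dec 7 10:30 end OP39 → 1
Dec 7 20:00 end OP40 → 0
Peak is 3, at Dec 5 21:30 (OP33, OP34, OP36).

3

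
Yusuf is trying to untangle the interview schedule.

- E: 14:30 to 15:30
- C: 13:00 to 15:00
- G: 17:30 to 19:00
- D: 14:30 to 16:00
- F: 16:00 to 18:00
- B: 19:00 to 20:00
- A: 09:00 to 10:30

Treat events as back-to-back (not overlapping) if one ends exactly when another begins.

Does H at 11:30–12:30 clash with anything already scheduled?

A: ends 10:30 at or before H starts 11:30 → clear.
C: starts 13:00 at or after H ends 12:30 → clear.
D: starts 14:30 at or after H ends 12:30 → clear.
E: starts 14:30 at or after H ends 12:30 → clear.
F: starts 16:00 at or after H ends 12:30 → clear.
G: starts 17:30 at or after H ends 12:30 → clear.
B: starts 19:00 at or after H ends 12:30 → clear.

No — it doesn't clash with anything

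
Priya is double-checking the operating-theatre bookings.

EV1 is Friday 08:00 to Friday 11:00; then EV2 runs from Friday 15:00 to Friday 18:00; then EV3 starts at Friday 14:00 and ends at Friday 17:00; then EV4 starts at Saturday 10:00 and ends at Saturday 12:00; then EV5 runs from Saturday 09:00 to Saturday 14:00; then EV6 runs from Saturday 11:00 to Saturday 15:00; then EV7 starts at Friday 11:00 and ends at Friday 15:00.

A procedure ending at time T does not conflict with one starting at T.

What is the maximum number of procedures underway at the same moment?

Sweep the timeline, counting +1 at each start and −1 at each end (ends before starts at a tie):
Friday 08:00 start EV1 → 1
Friday 11:00 end EV1 → 0
Friday 11:00 start EV7 → 1
Friday 14:00 start EV3 → 2
Friday 15:00 end EV7 → 1
Friday 15:00 start EV2 → 2
Friday 17:00 end EV3 → 1
Friday 18:00 end EV2 → 0
Saturday 09:00 start EV5 → 1
Saturday 10:00 start EV4 → 2
Saturday 11:00 start EV6 → 3
Saturday 12:00 end EV4 → 2
Saturday 14:00 end EV5 → 1
Saturday 15:00 end EV6 → 0
Peak is 3, at Saturday 11:00 (EV4, EV5, EV6).

3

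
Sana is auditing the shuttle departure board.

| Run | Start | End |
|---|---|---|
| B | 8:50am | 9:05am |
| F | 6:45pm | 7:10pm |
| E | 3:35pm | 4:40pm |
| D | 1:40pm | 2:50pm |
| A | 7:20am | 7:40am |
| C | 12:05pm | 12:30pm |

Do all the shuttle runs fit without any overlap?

Yes

Check each pair: they overlap iff neither finishes before the other starts.
Sorted by start: A, B, C, D, E, F.
B starts after A ends — done with A.
C starts after B ends — done with B.
D starts after C ends — done with C.
E starts after D ends — done with D.
F starts after E ends.
Every pair is clear; the schedule has no overlaps.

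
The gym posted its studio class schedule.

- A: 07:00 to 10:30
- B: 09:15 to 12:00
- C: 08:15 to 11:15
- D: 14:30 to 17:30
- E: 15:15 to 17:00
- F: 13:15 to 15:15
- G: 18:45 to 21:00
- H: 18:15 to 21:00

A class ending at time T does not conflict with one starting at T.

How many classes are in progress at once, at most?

Sweep the timeline, counting +1 at each start and −1 at each end (ends before starts at a tie):
07:00 start A → 1
08:15 start C → 2
09:15 start B → 3
10:30 end A → 2
11:15 end C → 1
12:00 end B → 0
13:15 start F → 1
14:30 start D → 2
15:15 end F → 1
15:15 start E → 2
17:00 end E → 1
17:30 end D → 0
18:15 start H → 1
18:45 start G → 2
21:00 end G → 1
21:00 end H → 0
Peak is 3, at 09:15 (A, B, C).

3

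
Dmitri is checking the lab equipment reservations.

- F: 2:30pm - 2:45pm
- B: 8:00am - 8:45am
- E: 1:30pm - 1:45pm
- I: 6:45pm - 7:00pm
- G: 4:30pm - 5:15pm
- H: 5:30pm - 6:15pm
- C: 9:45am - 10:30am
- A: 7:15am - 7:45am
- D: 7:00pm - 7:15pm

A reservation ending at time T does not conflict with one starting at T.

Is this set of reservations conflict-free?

Check each pair: they overlap iff neither finishes before the other starts.
Sorted by start: A, B, C, E, F, G, H, I, D.
B starts after A ends, so A has no further overlaps.
C starts after B ends, so B has no further overlaps.
E starts after C ends, so C has no further overlaps.
F starts after E ends, so E has no further overlaps.
G starts after F ends, so F has no further overlaps.
H starts after G ends, so G has no further overlaps.
I starts after H ends, so H has no further overlaps.
D starts exactly when I ends (back-to-back, no overlap).
Every pair is clear; the schedule has no overlaps.

Yes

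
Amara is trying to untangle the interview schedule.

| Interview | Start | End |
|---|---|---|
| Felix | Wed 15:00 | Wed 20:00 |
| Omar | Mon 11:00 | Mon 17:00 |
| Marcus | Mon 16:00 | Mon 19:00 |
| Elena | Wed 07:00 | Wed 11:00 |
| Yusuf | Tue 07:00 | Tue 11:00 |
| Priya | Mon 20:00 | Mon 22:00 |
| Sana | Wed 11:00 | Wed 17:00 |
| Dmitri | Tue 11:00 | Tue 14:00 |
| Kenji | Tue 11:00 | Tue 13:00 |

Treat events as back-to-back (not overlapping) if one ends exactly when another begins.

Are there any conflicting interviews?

Check each pair: they overlap iff neither finishes before the other starts.
Sorted by start: Omar, Marcus, Priya, Yusuf, Kenji, Dmitri, Elena, Sana, Felix.
Marcus starts before Omar ends → Omar and Marcus overlap.
That's a conflict, so the schedule is not conflict-free.

Yes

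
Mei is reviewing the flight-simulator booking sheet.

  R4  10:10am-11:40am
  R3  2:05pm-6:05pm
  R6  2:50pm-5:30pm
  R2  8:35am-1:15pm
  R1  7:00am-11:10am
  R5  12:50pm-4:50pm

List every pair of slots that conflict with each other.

R1 & R2, R1 & R4, R2 & R4, R2 & R5, R3 & R5, R3 & R6, R5 & R6

Sorted by start: R1, R2, R4, R5, R3, R6.
R2 starts before R1 ends → R1 and R2 overlap.
R4 starts before R1 ends → R1 and R4 overlap.
R5 starts after R1 ends; R1 is clear from here.
R4 starts before R2 ends → R2 and R4 overlap.
R5 starts before R2 ends → R2 and R5 overlap.
R3 starts after R2 ends; R2 is clear from here.
R5 starts after R4 ends; R4 is clear from here.
R3 starts before R5 ends → R5 and R3 overlap.
R6 starts before R5 ends → R5 and R6 overlap.
R6 starts before R3 ends → R3 and R6 overlap.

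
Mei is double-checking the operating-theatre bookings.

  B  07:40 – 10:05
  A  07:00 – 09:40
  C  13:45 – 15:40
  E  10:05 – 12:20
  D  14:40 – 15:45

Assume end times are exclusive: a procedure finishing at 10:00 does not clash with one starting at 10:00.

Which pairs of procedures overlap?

A & B, C & D

Sorted by start: A, B, E, C, D.
B starts before A ends → A and B overlap.
E starts after A ends, so nothing later overlaps A either.
E starts exactly when B ends (back-to-back, no overlap), so nothing later overlaps B either.
C starts after E ends, so nothing later overlaps E either.
D starts before C ends → C and D overlap.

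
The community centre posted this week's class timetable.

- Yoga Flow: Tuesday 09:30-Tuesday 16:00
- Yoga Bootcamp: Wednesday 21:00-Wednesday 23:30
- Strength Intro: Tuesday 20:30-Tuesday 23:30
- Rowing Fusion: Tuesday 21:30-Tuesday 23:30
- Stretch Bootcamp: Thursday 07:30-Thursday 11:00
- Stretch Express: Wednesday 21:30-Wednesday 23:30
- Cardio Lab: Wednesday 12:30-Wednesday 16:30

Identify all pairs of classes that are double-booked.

Rowing Fusion & Strength Intro, Stretch Express & Yoga Bootcamp

Sorted by start: Yoga Flow, Strength Intro, Rowing Fusion, Cardio Lab, Yoga Bootcamp, Stretch Express, Stretch Bootcamp.
Strength Intro starts after Yoga Flow ends; Yoga Flow is clear from here.
Rowing Fusion starts before Strength Intro ends → Strength Intro and Rowing Fusion overlap.
Cardio Lab starts after Strength Intro ends; Strength Intro is clear from here.
Cardio Lab starts after Rowing Fusion ends; Rowing Fusion is clear from here.
Yoga Bootcamp starts after Cardio Lab ends; Cardio Lab is clear from here.
Stretch Express starts before Yoga Bootcamp ends → Yoga Bootcamp and Stretch Express overlap.
Stretch Bootcamp starts after Yoga Bootcamp ends.
Stretch Bootcamp starts after Stretch Express ends.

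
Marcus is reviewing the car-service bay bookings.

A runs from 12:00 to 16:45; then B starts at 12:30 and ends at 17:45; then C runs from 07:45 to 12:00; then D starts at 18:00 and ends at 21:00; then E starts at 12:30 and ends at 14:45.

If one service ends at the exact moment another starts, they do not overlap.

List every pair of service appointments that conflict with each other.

Two intervals overlap when each starts before the other ends.
Sorted by start: C, A, B, E, D.
A starts exactly when C ends (back-to-back, no overlap), so nothing later overlaps C either.
B starts before A ends → A and B overlap.
E starts before A ends → A and E overlap.
D starts after A ends.
E starts before B ends → B and E overlap.
D starts after B ends.
D starts after E ends.

A & B, A & E, B & E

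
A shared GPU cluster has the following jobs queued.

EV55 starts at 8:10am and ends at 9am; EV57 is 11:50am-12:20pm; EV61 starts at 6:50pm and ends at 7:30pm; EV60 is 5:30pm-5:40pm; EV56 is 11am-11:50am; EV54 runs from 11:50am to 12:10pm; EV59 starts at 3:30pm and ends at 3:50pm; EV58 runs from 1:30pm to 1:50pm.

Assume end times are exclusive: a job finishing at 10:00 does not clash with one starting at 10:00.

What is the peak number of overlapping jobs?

2

Sweep the timeline, counting +1 at each start and −1 at each end (ends before starts at a tie):
8:10am start EV55 → 1
9am end EV55 → 0
11am start EV56 → 1
11:50am end EV56 → 0
11:50am start EV54 → 1
11:50am start EV57 → 2
12:10pm end EV54 → 1
12:20pm end EV57 → 0
1:30pm start EV58 → 1
1:50pm end EV58 → 0
3:30pm start EV59 → 1
3:50pm end EV59 → 0
5:30pm start EV60 → 1
5:40pm end EV60 → 0
6:50pm start EV61 → 1
7:30pm end EV61 → 0
Peak is 2, at 11:50am (EV54, EV57).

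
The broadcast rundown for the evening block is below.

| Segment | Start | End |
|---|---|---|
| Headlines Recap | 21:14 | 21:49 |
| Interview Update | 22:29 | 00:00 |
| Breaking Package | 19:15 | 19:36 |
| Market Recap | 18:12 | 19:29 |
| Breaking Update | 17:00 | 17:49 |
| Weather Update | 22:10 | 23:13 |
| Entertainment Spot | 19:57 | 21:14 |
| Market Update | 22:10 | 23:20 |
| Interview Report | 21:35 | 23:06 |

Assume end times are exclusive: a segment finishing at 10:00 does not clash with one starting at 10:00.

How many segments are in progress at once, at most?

Walk through starts and ends in time order (an end at T is processed before a start at T):
17:00 start Breaking Update → 1
17:49 end Breaking Update → 0
18:12 start Market Recap → 1
19:15 start Breaking Package → 2
19:29 end Market Recap → 1
19:36 end Breaking Package → 0
19:57 start Entertainment Spot → 1
21:14 end Entertainment Spot → 0
21:14 start Headlines Recap → 1
21:35 start Interview Report → 2
21:49 end Headlines Recap → 1
22:10 start Market Update → 2
22:10 start Weather Update → 3
22:29 start Interview Update → 4
23:06 end Interview Report → 3
23:13 end Weather Update → 2
23:20 end Market Update → 1
00:00 end Interview Update → 0
Peak is 4, at 22:29 (Interview Report, Interview Update, Market Update, Weather Update).

4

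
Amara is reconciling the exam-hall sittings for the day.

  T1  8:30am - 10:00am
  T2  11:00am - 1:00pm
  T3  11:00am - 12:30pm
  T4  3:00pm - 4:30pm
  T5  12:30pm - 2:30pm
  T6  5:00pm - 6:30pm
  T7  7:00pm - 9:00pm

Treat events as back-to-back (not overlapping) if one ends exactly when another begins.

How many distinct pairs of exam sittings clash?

2

Sorted by start: T1, T2, T3, T5, T4, T6, T7.
T2 starts after T1 ends — done with T1.
T3 starts before T2 ends → T2 and T3 overlap.
T5 starts before T2 ends → T2 and T5 overlap.
T4 starts after T2 ends — done with T2.
T5 starts exactly when T3 ends (back-to-back, no overlap) — done with T3.
T4 starts after T5 ends — done with T5.
T6 starts after T4 ends — done with T4.
T7 starts after T6 ends.
Overlapping pairs: T2 & T3, T2 & T5 — 2 in total.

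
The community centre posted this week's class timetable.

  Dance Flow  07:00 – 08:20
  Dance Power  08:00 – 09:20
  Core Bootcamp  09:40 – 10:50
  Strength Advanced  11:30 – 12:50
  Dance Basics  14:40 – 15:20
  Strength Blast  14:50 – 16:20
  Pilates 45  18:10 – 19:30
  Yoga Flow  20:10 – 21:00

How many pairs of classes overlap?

2

Two intervals overlap when each starts before the other ends.
Sorted by start: Dance Flow, Dance Power, Core Bootcamp, Strength Advanced, Dance Basics, Strength Blast, Pilates 45, Yoga Flow.
Dance Power starts before Dance Flow ends → Dance Flow and Dance Power overlap.
Core Bootcamp starts after Dance Flow ends, so Dance Flow has no further overlaps.
Core Bootcamp starts after Dance Power ends, so Dance Power has no further overlaps.
Strength Advanced starts after Core Bootcamp ends, so Core Bootcamp has no further overlaps.
Dance Basics starts after Strength Advanced ends, so Strength Advanced has no further overlaps.
Strength Blast starts before Dance Basics ends → Dance Basics and Strength Blast overlap.
Pilates 45 starts after Dance Basics ends, so Dance Basics has no further overlaps.
Pilates 45 starts after Strength Blast ends, so Strength Blast has no further overlaps.
Yoga Flow starts after Pilates 45 ends.
Overlapping pairs: Dance Basics & Strength Blast, Dance Flow & Dance Power — 2 in total.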